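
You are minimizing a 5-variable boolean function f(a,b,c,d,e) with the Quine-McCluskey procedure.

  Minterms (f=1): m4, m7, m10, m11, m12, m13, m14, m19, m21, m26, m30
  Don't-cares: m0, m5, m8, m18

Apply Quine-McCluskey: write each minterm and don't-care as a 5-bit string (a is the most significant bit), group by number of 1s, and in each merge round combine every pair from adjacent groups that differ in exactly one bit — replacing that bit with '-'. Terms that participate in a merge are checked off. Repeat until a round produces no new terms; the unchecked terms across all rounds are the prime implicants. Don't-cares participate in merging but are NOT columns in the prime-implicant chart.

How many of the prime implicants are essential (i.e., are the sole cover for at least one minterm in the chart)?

6

size-2^0 implicants → 00000(✓)  00100(✓)  00101(✓)  00111(✓)  01000(✓)  01010(✓)  01011(✓)  01100(✓)  01101(✓)  01110(✓)  10010(✓)  10011(✓)  10101(✓)  11010(✓)  11110(✓)
size-2^1 implicants → -0101  -1010(✓)  -1110(✓)  0-000(✓)  0-100(✓)  0-101(✓)  00-00(✓)  001-1  0010-(✓)  01-00(✓)  01-10(✓)  010-0(✓)  0101-  011-0(✓)  0110-(✓)  1-010  1001-  11-10(✓)
size-2^2 implicants → -1-10  0--00  0-10-  01--0
Unchecked terms (primes): -0101, -1-10, 0--00, 0-10-, 001-1, 01--0, 0101-, 1-010, 1001-
Minterm coverage:
  m4 ⊆ 0--00,0-10-
  m7 ⊆ 001-1 [E]
  m10 ⊆ -1-10,01--0,0101-
  m11 ⊆ 0101- [E]
  m12 ⊆ 0--00,0-10-,01--0
  m13 ⊆ 0-10- [E]
  m14 ⊆ -1-10,01--0
  m19 ⊆ 1001- [E]
  m21 ⊆ -0101 [E]
  m26 ⊆ -1-10,1-010
  m30 ⊆ -1-10 [E]
E = {-0101, -1-10, 0-10-, 001-1, 0101-, 1001-}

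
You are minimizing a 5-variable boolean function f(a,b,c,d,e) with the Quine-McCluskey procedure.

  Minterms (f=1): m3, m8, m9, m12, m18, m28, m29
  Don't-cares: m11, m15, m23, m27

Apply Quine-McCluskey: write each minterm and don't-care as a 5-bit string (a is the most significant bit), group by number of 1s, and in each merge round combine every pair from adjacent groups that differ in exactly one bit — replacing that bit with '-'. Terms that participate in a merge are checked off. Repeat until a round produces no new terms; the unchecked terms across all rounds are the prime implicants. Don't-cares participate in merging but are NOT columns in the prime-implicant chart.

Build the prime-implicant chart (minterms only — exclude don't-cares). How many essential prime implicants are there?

3

size-2^0 implicants → 00011(✓)  01000(✓)  01001(✓)  01011(✓)  01100(✓)  01111(✓)  10010  10111  11011(✓)  11100(✓)  11101(✓)
size-2^1 implicants → -1011  -1100  0-011  01-00  01-11  010-1  0100-  1110-
Unchecked terms (primes): -1011, -1100, 0-011, 01-00, 01-11, 010-1, 0100-, 10010, 10111, 1110-
Minterm coverage:
  m3 ⊆ 0-011 [E]
  m8 ⊆ 01-00,0100-
  m9 ⊆ 010-1,0100-
  m12 ⊆ -1100,01-00
  m18 ⊆ 10010 [E]
  m28 ⊆ -1100,1110-
  m29 ⊆ 1110- [E]
E = {0-011, 10010, 1110-}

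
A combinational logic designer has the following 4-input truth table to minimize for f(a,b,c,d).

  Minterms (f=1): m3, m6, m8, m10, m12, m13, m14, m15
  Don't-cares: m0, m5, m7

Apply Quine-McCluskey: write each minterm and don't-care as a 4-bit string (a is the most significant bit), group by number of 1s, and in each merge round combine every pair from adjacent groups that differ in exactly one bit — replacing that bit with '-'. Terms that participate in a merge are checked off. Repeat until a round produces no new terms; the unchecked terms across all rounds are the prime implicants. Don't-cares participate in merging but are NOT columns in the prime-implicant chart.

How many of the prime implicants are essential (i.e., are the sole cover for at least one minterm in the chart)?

3

Round 0: 0000✓ 0011✓ 0101✓ 0110✓ 0111✓ 1000✓ 1010✓ 1100✓ 1101✓ 1110✓ 1111✓
Round 1: -000 -101✓ -110✓ -111✓ 0-11 01-1✓ 011-✓ 1-00✓ 1-10✓ 10-0✓ 11-0✓ 11-1✓ 110-✓ 111-✓
Round 2: -1-1 -11- 1--0 11--
PIs = {-000, -1-1, -11-, 0-11, 1--0, 11--}
Coverage chart:
  m3: 0-11 ←essential
  m6: -11- ←essential
  m8: -000,1--0
  m10: 1--0 ←essential
  m12: 1--0,11--
  m13: -1-1,11--
  m14: -11-,1--0,11--
  m15: -1-1,-11-,11--
Essential: -11-, 0-11, 1--0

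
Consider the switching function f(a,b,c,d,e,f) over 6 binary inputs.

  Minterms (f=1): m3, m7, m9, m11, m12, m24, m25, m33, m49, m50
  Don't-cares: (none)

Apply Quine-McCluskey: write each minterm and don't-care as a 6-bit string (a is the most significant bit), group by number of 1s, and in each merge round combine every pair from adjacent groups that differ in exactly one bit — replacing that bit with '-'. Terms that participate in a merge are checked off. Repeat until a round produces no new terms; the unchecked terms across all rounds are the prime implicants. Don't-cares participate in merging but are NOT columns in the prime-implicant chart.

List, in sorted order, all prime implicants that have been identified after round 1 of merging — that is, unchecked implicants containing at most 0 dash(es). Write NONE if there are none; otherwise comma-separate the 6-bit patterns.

[col 0] 000011*, 000111*, 001001*, 001011*, 001100, 011000*, 011001*, 100001*, 110001*, 110010
[col 1] 0-1001, 00-011, 000-11, 0010-1, 01100-, 1-0001
Prime implicants: 0-1001, 00-011, 000-11, 0010-1, 001100, 01100-, 1-0001, 110010

001100, 110010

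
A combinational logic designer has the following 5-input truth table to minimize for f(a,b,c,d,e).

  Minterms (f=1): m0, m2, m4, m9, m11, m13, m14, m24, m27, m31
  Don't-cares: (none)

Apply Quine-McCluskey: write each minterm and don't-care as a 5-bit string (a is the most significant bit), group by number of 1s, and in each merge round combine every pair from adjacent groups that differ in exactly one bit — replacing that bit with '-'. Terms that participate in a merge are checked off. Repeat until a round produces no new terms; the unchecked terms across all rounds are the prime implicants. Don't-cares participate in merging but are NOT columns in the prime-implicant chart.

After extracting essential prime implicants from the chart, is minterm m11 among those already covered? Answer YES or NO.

Round 0: 00000✓ 00010✓ 00100✓ 01001✓ 01011✓ 01101✓ 01110 11000 11011✓ 11111✓
Round 1: -1011 00-00 000-0 01-01 010-1 11-11
PIs = {-1011, 00-00, 000-0, 01-01, 010-1, 01110, 11-11, 11000}
Coverage chart:
  m0: 00-00,000-0
  m2: 000-0 ←essential
  m4: 00-00 ←essential
  m9: 01-01,010-1
  m11: -1011,010-1
  m13: 01-01 ←essential
  m14: 01110 ←essential
  m24: 11000 ←essential
  m27: -1011,11-11
  m31: 11-11 ←essential
Essential: 00-00, 000-0, 01-01, 01110, 11-11, 11000

NO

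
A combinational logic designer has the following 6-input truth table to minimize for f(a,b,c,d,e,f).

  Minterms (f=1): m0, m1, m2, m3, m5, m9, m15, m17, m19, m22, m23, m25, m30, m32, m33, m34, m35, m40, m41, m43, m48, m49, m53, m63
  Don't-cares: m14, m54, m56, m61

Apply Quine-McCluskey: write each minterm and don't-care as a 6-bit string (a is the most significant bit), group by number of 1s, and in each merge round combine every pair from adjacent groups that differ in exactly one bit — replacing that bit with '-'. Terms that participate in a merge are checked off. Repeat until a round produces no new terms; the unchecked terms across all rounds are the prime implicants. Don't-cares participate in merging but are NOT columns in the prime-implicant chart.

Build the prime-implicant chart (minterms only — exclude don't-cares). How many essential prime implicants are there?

6

Round 0: 000000✓ 000001✓ 000010✓ 000011✓ 000101✓ 001001✓ 001110✓ 001111✓ 010001✓ 010011✓ 010110✓ 010111✓ 011001✓ 011110✓ 100000✓ 100001✓ 100010✓ 100011✓ 101000✓ 101001✓ 101011✓ 110000✓ 110001✓ 110101✓ 110110✓ 111000✓ 111101✓ 111111✓
Round 1: -00000✓ -00001✓ -00010✓ -00011✓ -01001✓ -10001✓ -10110 0-0001✓ 0-0011✓ 0-1001✓ 0-1110 00-001✓ 000-01 0000-0✓ 0000-1✓ 00000-✓ 00001-✓ 00111- 01-001✓ 01-110 010-11 0100-1✓ 01011- 1-0000✓ 1-0001✓ 1-1000✓ 10-000✓ 10-001✓ 10-011✓ 1000-0✓ 1000-1✓ 10000-✓ 10001-✓ 1010-1✓ 10100-✓ 11-000✓ 11-101 110-01 11000-✓ 1111-1
Round 2: --0001 -0-001 -000-0✓ -000-1✓ -0000-✓ -0001-✓ 0--001 0-00-1 0000--✓ 1--000 1-000- 10-0-1 10-00- 1000--✓
Round 3: -000--
PIs = {--0001, -0-001, -000--, -10110, 0--001, 0-00-1, 0-1110, 000-01, 00111-, 01-110, 010-11, 01011-, 1--000, 1-000-, 10-0-1, 10-00-, 11-101, 110-01, 1111-1}
Coverage chart:
  m0: -000-- ←essential
  m1: --0001,-0-001,-000--,0--001,0-00-1,000-01
  m2: -000-- ←essential
  m3: -000--,0-00-1
  m5: 000-01 ←essential
  m9: -0-001,0--001
  m15: 00111- ←essential
  m17: --0001,0--001,0-00-1
  m19: 0-00-1,010-11
  m22: -10110,01-110,01011-
  m23: 010-11,01011-
  m25: 0--001 ←essential
  m30: 0-1110,01-110
  m32: -000--,1--000,1-000-,10-00-
  m33: --0001,-0-001,-000--,1-000-,10-0-1,10-00-
  m34: -000-- ←essential
  m35: -000--,10-0-1
  m40: 1--000,10-00-
  m41: -0-001,10-0-1,10-00-
  m43: 10-0-1 ←essential
  m48: 1--000,1-000-
  m49: --0001,1-000-,110-01
  m53: 11-101,110-01
  m63: 1111-1 ←essential
Essential: -000--, 0--001, 000-01, 00111-, 10-0-1, 1111-1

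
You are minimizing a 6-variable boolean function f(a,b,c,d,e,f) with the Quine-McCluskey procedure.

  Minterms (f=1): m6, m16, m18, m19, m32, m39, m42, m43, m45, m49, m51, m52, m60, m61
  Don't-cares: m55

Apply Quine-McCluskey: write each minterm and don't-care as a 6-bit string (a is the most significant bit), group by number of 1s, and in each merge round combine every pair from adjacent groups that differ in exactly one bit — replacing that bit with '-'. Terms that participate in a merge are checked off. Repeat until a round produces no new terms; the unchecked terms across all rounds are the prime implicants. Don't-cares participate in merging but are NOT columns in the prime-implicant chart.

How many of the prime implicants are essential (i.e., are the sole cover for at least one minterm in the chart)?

size-2^0 implicants → 000110  010000(✓)  010010(✓)  010011(✓)  100000  100111(✓)  101010(✓)  101011(✓)  101101(✓)  110001(✓)  110011(✓)  110100(✓)  110111(✓)  111100(✓)  111101(✓)
size-2^1 implicants → -10011  0100-0  01001-  1-0111  1-1101  10101-  11-100  110-11  1100-1  11110-
Unchecked terms (primes): -10011, 000110, 0100-0, 01001-, 1-0111, 1-1101, 100000, 10101-, 11-100, 110-11, 1100-1, 11110-
Minterm coverage:
  m6 ⊆ 000110 [E]
  m16 ⊆ 0100-0 [E]
  m18 ⊆ 0100-0,01001-
  m19 ⊆ -10011,01001-
  m32 ⊆ 100000 [E]
  m39 ⊆ 1-0111 [E]
  m42 ⊆ 10101- [E]
  m43 ⊆ 10101- [E]
  m45 ⊆ 1-1101 [E]
  m49 ⊆ 1100-1 [E]
  m51 ⊆ -10011,110-11,1100-1
  m52 ⊆ 11-100 [E]
  m60 ⊆ 11-100,11110-
  m61 ⊆ 1-1101,11110-
E = {000110, 0100-0, 1-0111, 1-1101, 100000, 10101-, 11-100, 1100-1}

8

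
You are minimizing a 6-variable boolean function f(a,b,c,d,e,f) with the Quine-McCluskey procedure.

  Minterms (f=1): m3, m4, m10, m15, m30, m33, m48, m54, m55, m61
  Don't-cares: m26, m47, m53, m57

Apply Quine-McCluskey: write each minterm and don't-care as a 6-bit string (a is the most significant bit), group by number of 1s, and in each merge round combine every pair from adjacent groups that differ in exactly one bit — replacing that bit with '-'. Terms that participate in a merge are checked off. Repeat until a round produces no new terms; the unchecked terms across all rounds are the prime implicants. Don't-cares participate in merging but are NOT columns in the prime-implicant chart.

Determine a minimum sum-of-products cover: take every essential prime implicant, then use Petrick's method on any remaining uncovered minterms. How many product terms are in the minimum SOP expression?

size-2^0 implicants → 000011  000100  001010(✓)  001111(✓)  011010(✓)  011110(✓)  100001  101111(✓)  110000  110101(✓)  110110(✓)  110111(✓)  111001(✓)  111101(✓)
size-2^1 implicants → -01111  0-1010  011-10  11-101  1101-1  11011-  111-01
Unchecked terms (primes): -01111, 0-1010, 000011, 000100, 011-10, 100001, 11-101, 110000, 1101-1, 11011-, 111-01
Minterm coverage:
  m3 ⊆ 000011 [E]
  m4 ⊆ 000100 [E]
  m10 ⊆ 0-1010 [E]
  m15 ⊆ -01111 [E]
  m30 ⊆ 011-10 [E]
  m33 ⊆ 100001 [E]
  m48 ⊆ 110000 [E]
  m54 ⊆ 11011- [E]
  m55 ⊆ 1101-1,11011-
  m61 ⊆ 11-101,111-01
E = {-01111, 0-1010, 000011, 000100, 011-10, 100001, 110000, 11011-}
Petrick residual → 11-101
Cover = b'cdef + a'cd'ef' + a'b'c'd'ef + a'b'c'de'f' + a'bcef' + ab'c'd'e'f + abde'f + abc'd'e'f' + abc'de  |cover|=9

9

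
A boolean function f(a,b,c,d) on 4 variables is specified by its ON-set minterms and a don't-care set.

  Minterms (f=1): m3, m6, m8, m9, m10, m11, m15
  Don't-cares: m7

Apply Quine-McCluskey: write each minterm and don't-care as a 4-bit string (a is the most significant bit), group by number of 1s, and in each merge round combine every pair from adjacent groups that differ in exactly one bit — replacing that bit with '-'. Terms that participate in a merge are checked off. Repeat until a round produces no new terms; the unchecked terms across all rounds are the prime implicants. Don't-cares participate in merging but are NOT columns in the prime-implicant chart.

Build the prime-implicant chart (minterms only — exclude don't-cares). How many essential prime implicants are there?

3

Round 0: 0011✓ 0110✓ 0111✓ 1000✓ 1001✓ 1010✓ 1011✓ 1111✓
Round 1: -011✓ -111✓ 0-11✓ 011- 1-11✓ 10-0✓ 10-1✓ 100-✓ 101-✓
Round 2: --11 10--
PIs = {--11, 011-, 10--}
Coverage chart:
  m3: --11 ←essential
  m6: 011- ←essential
  m8: 10-- ←essential
  m9: 10-- ←essential
  m10: 10-- ←essential
  m11: --11,10--
  m15: --11 ←essential
Essential: --11, 011-, 10--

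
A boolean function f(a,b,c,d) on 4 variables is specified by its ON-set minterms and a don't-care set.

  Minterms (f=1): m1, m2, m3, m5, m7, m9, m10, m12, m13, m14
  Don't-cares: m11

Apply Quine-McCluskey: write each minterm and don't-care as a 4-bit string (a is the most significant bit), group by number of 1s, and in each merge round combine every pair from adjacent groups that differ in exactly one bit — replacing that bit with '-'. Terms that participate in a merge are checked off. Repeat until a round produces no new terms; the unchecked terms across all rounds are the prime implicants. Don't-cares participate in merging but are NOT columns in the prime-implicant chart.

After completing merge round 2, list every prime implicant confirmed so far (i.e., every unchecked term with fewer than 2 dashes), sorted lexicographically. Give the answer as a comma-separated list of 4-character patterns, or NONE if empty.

1-10, 11-0, 110-

[col 0] 0001*, 0010*, 0011*, 0101*, 0111*, 1001*, 1010*, 1011*, 1100*, 1101*, 1110*
[col 1] -001*, -010*, -011*, -101*, 0-01*, 0-11*, 00-1*, 001-*, 01-1*, 1-01*, 1-10, 10-1*, 101-*, 11-0, 110-
[col 2] --01, -0-1, -01-, 0--1
Prime implicants: --01, -0-1, -01-, 0--1, 1-10, 11-0, 110-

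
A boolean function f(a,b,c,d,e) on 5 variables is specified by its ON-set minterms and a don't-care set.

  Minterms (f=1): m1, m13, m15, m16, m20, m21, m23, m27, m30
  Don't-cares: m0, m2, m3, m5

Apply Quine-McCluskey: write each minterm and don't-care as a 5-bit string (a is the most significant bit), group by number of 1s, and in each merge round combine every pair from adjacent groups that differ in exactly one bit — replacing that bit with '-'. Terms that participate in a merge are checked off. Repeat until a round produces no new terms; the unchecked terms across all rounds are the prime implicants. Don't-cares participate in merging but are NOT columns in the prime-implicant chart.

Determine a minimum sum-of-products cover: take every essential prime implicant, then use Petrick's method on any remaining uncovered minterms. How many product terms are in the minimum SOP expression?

size-2^0 implicants → 00000(✓)  00001(✓)  00010(✓)  00011(✓)  00101(✓)  01101(✓)  01111(✓)  10000(✓)  10100(✓)  10101(✓)  10111(✓)  11011  11110
size-2^1 implicants → -0000  -0101  0-101  00-01  000-0(✓)  000-1(✓)  0000-(✓)  0001-(✓)  011-1  10-00  101-1  1010-
size-2^2 implicants → 000--
Unchecked terms (primes): -0000, -0101, 0-101, 00-01, 000--, 011-1, 10-00, 101-1, 1010-, 11011, 11110
Minterm coverage:
  m1 ⊆ 00-01,000--
  m13 ⊆ 0-101,011-1
  m15 ⊆ 011-1 [E]
  m16 ⊆ -0000,10-00
  m20 ⊆ 10-00,1010-
  m21 ⊆ -0101,101-1,1010-
  m23 ⊆ 101-1 [E]
  m27 ⊆ 11011 [E]
  m30 ⊆ 11110 [E]
E = {011-1, 101-1, 11011, 11110}
Petrick residual → 00-01, 10-00
Cover = a'b'd'e + a'bce + ab'd'e' + ab'ce + abc'de + abcde'  |cover|=6

6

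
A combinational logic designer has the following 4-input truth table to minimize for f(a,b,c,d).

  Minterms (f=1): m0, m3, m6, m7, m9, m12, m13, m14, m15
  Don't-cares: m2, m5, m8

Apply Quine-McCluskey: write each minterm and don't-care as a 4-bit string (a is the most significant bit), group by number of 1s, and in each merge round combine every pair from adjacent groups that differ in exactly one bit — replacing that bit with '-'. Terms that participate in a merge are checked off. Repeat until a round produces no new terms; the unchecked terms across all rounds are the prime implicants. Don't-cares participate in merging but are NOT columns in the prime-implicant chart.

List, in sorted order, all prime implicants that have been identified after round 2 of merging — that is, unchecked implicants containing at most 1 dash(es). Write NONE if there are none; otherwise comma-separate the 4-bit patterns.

Round 0: 0000✓ 0010✓ 0011✓ 0101✓ 0110✓ 0111✓ 1000✓ 1001✓ 1100✓ 1101✓ 1110✓ 1111✓
Round 1: -000 -101✓ -110✓ -111✓ 0-10✓ 0-11✓ 00-0 001-✓ 01-1✓ 011-✓ 1-00✓ 1-01✓ 100-✓ 11-0✓ 11-1✓ 110-✓ 111-✓
Round 2: -1-1 -11- 0-1- 1-0- 11--
PIs = {-000, -1-1, -11-, 0-1-, 00-0, 1-0-, 11--}

-000, 00-0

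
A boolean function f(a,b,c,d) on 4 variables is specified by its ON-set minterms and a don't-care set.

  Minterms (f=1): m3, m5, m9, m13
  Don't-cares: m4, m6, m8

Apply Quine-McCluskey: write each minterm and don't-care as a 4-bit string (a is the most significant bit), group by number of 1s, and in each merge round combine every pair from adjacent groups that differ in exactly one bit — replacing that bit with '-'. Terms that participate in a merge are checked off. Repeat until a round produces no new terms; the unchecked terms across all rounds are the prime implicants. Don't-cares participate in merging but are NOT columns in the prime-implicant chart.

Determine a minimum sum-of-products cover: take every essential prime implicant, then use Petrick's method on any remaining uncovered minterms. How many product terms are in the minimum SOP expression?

3

[col 0] 0011, 0100*, 0101*, 0110*, 1000*, 1001*, 1101*
[col 1] -101, 01-0, 010-, 1-01, 100-
Prime implicants: -101, 0011, 01-0, 010-, 1-01, 100-
PI chart (minterm → PIs covering it):
  3 | 0011  (sole → essential)
  5 | -101,010-
  9 | 1-01,100-
  13 | -101,1-01
Essential prime implicants: 0011
Petrick residual → -101, 1-01
Minimum SOP uses 3 PIs: bc'd + a'b'cd + ac'd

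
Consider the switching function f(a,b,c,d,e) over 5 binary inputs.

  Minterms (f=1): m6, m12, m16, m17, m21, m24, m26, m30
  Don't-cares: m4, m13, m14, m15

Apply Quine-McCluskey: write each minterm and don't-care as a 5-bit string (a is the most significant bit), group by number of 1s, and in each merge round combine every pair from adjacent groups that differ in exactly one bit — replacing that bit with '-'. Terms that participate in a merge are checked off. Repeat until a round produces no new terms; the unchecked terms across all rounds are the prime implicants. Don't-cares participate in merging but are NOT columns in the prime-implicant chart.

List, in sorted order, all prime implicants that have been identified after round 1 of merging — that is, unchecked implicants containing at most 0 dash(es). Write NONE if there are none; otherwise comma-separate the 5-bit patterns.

NONE

Round 0: 00100✓ 00110✓ 01100✓ 01101✓ 01110✓ 01111✓ 10000✓ 10001✓ 10101✓ 11000✓ 11010✓ 11110✓
Round 1: -1110 0-100✓ 0-110✓ 001-0✓ 011-0✓ 011-1✓ 0110-✓ 0111-✓ 1-000 10-01 1000- 11-10 110-0
Round 2: 0-1-0 011--
PIs = {-1110, 0-1-0, 011--, 1-000, 10-01, 1000-, 11-10, 110-0}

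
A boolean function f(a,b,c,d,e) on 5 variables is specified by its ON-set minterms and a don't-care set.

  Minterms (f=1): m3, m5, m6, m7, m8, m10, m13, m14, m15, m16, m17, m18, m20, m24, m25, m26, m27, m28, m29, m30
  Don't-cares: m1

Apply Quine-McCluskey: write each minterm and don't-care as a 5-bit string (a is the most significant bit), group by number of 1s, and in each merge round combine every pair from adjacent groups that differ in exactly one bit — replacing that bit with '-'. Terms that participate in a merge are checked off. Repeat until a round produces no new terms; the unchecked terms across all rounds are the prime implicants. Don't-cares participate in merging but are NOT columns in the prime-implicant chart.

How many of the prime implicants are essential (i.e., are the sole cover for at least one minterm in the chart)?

6

Round 0: 00001✓ 00011✓ 00101✓ 00110✓ 00111✓ 01000✓ 01010✓ 01101✓ 01110✓ 01111✓ 10000✓ 10001✓ 10010✓ 10100✓ 11000✓ 11001✓ 11010✓ 11011✓ 11100✓ 11101✓ 11110✓
Round 1: -0001 -1000✓ -1010✓ -1101 -1110✓ 0-101✓ 0-110✓ 0-111✓ 00-01✓ 00-11✓ 000-1✓ 001-1✓ 0011-✓ 01-10✓ 010-0✓ 011-1✓ 0111-✓ 1-000✓ 1-001✓ 1-010✓ 1-100✓ 10-00✓ 100-0✓ 1000-✓ 11-00✓ 11-01✓ 11-10✓ 110-0✓ 110-1✓ 1100-✓ 1101-✓ 111-0✓ 1110-✓
Round 2: -1-10 -10-0 0-1-1 0-11- 00--1 1--00 1-0-0 1-00- 11--0 11-0- 110--
PIs = {-0001, -1-10, -10-0, -1101, 0-1-1, 0-11-, 00--1, 1--00, 1-0-0, 1-00-, 11--0, 11-0-, 110--}
Coverage chart:
  m3: 00--1 ←essential
  m5: 0-1-1,00--1
  m6: 0-11- ←essential
  m7: 0-1-1,0-11-,00--1
  m8: -10-0 ←essential
  m10: -1-10,-10-0
  m13: -1101,0-1-1
  m14: -1-10,0-11-
  m15: 0-1-1,0-11-
  m16: 1--00,1-0-0,1-00-
  m17: -0001,1-00-
  m18: 1-0-0 ←essential
  m20: 1--00 ←essential
  m24: -10-0,1--00,1-0-0,1-00-,11--0,11-0-,110--
  m25: 1-00-,11-0-,110--
  m26: -1-10,-10-0,1-0-0,11--0,110--
  m27: 110-- ←essential
  m28: 1--00,11--0,11-0-
  m29: -1101,11-0-
  m30: -1-10,11--0
Essential: -10-0, 0-11-, 00--1, 1--00, 1-0-0, 110--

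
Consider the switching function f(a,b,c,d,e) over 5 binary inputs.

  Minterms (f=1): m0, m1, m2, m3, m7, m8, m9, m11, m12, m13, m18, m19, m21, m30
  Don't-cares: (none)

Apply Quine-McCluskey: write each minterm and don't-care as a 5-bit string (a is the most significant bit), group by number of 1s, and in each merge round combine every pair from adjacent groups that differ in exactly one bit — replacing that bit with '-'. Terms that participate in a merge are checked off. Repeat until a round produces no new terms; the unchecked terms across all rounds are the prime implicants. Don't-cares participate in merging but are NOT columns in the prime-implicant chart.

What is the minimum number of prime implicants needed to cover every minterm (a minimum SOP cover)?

[col 0] 00000*, 00001*, 00010*, 00011*, 00111*, 01000*, 01001*, 01011*, 01100*, 01101*, 10010*, 10011*, 10101, 11110
[col 1] -0010*, -0011*, 0-000*, 0-001*, 0-011*, 00-11, 000-0*, 000-1*, 0000-*, 0001-*, 01-00*, 01-01*, 010-1*, 0100-*, 0110-*, 1001-*
[col 2] -001-, 0-0-1, 0-00-, 000--, 01-0-
Prime implicants: -001-, 0-0-1, 0-00-, 00-11, 000--, 01-0-, 10101, 11110
PI chart (minterm → PIs covering it):
  0 | 0-00-,000--
  1 | 0-0-1,0-00-,000--
  2 | -001-,000--
  3 | -001-,0-0-1,00-11,000--
  7 | 00-11  (sole → essential)
  8 | 0-00-,01-0-
  9 | 0-0-1,0-00-,01-0-
  11 | 0-0-1  (sole → essential)
  12 | 01-0-  (sole → essential)
  13 | 01-0-  (sole → essential)
  18 | -001-  (sole → essential)
  19 | -001-  (sole → essential)
  21 | 10101  (sole → essential)
  30 | 11110  (sole → essential)
Essential prime implicants: -001-, 0-0-1, 00-11, 01-0-, 10101, 11110
Petrick residual → 0-00-
Minimum SOP uses 7 PIs: b'c'd + a'c'e + a'c'd' + a'b'de + a'bd' + ab'cd'e + abcde'

7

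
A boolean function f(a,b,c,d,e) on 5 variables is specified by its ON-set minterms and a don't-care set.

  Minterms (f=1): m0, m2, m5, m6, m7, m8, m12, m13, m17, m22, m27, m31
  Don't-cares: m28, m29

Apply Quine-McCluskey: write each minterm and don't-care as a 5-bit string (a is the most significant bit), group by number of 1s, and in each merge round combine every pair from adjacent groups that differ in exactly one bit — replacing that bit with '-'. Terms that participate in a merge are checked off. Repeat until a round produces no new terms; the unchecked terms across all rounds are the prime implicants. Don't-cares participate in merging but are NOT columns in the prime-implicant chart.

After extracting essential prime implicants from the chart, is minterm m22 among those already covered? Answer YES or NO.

YES

Round 0: 00000✓ 00010✓ 00101✓ 00110✓ 00111✓ 01000✓ 01100✓ 01101✓ 10001 10110✓ 11011✓ 11100✓ 11101✓ 11111✓
Round 1: -0110 -1100✓ -1101✓ 0-000 0-101 00-10 000-0 001-1 0011- 01-00 0110-✓ 11-11 111-1 1110-✓
Round 2: -110-
PIs = {-0110, -110-, 0-000, 0-101, 00-10, 000-0, 001-1, 0011-, 01-00, 10001, 11-11, 111-1}
Coverage chart:
  m0: 0-000,000-0
  m2: 00-10,000-0
  m5: 0-101,001-1
  m6: -0110,00-10,0011-
  m7: 001-1,0011-
  m8: 0-000,01-00
  m12: -110-,01-00
  m13: -110-,0-101
  m17: 10001 ←essential
  m22: -0110 ←essential
  m27: 11-11 ←essential
  m31: 11-11,111-1
Essential: -0110, 10001, 11-11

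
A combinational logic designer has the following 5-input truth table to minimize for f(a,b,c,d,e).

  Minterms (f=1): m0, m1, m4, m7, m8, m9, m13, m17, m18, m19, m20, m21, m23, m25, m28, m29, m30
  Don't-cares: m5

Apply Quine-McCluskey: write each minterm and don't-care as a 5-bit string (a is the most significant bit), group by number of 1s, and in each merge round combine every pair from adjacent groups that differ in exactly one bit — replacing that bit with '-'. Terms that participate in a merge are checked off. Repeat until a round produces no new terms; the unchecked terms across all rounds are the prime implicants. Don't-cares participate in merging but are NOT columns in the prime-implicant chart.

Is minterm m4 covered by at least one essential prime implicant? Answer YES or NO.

NO

Round 0: 00000✓ 00001✓ 00100✓ 00101✓ 00111✓ 01000✓ 01001✓ 01101✓ 10001✓ 10010✓ 10011✓ 10100✓ 10101✓ 10111✓ 11001✓ 11100✓ 11101✓ 11110✓
Round 1: -0001✓ -0100✓ -0101✓ -0111✓ -1001✓ -1101✓ 0-000✓ 0-001✓ 0-101✓ 00-00✓ 00-01✓ 0000-✓ 001-1✓ 0010-✓ 01-01✓ 0100-✓ 1-001✓ 1-100✓ 1-101✓ 10-01✓ 10-11✓ 100-1✓ 1001- 101-1✓ 1010-✓ 11-01✓ 111-0 1110-✓
Round 2: --001✓ --101✓ -0-01✓ -01-1 -010- -1-01✓ 0--01✓ 0-00- 00-0- 1--01✓ 1-10- 10--1
Round 3: ---01
PIs = {---01, -01-1, -010-, 0-00-, 00-0-, 1-10-, 10--1, 1001-, 111-0}
Coverage chart:
  m0: 0-00-,00-0-
  m1: ---01,0-00-,00-0-
  m4: -010-,00-0-
  m7: -01-1 ←essential
  m8: 0-00- ←essential
  m9: ---01,0-00-
  m13: ---01 ←essential
  m17: ---01,10--1
  m18: 1001- ←essential
  m19: 10--1,1001-
  m20: -010-,1-10-
  m21: ---01,-01-1,-010-,1-10-,10--1
  m23: -01-1,10--1
  m25: ---01 ←essential
  m28: 1-10-,111-0
  m29: ---01,1-10-
  m30: 111-0 ←essential
Essential: ---01, -01-1, 0-00-, 1001-, 111-0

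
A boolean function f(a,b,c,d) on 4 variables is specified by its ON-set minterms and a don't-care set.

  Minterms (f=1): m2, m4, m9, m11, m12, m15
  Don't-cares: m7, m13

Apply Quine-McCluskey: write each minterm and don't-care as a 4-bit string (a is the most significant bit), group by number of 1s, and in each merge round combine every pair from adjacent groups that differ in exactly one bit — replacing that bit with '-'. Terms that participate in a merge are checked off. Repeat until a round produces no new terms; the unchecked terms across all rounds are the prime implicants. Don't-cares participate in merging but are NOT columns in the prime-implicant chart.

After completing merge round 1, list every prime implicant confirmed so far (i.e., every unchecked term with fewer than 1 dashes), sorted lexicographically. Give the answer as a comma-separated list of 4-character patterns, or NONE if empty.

[col 0] 0010, 0100*, 0111*, 1001*, 1011*, 1100*, 1101*, 1111*
[col 1] -100, -111, 1-01*, 1-11*, 10-1*, 11-1*, 110-
[col 2] 1--1
Prime implicants: -100, -111, 0010, 1--1, 110-

0010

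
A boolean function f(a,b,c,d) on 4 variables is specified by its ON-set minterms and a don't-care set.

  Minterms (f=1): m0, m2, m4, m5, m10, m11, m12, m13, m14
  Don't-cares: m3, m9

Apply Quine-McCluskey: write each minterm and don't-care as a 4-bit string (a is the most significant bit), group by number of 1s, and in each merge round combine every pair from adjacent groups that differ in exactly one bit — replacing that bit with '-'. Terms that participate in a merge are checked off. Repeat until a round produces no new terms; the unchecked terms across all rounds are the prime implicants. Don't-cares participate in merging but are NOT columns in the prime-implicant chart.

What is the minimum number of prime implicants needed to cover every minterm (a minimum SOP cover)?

size-2^0 implicants → 0000(✓)  0010(✓)  0011(✓)  0100(✓)  0101(✓)  1001(✓)  1010(✓)  1011(✓)  1100(✓)  1101(✓)  1110(✓)
size-2^1 implicants → -010(✓)  -011(✓)  -100(✓)  -101(✓)  0-00  00-0  001-(✓)  010-(✓)  1-01  1-10  10-1  101-(✓)  11-0  110-(✓)
size-2^2 implicants → -01-  -10-
Unchecked terms (primes): -01-, -10-, 0-00, 00-0, 1-01, 1-10, 10-1, 11-0
Minterm coverage:
  m0 ⊆ 0-00,00-0
  m2 ⊆ -01-,00-0
  m4 ⊆ -10-,0-00
  m5 ⊆ -10- [E]
  m10 ⊆ -01-,1-10
  m11 ⊆ -01-,10-1
  m12 ⊆ -10-,11-0
  m13 ⊆ -10-,1-01
  m14 ⊆ 1-10,11-0
E = {-10-}
Petrick residual → -01-, 0-00, 1-10
Cover = b'c + bc' + a'c'd' + acd'  |cover|=4

4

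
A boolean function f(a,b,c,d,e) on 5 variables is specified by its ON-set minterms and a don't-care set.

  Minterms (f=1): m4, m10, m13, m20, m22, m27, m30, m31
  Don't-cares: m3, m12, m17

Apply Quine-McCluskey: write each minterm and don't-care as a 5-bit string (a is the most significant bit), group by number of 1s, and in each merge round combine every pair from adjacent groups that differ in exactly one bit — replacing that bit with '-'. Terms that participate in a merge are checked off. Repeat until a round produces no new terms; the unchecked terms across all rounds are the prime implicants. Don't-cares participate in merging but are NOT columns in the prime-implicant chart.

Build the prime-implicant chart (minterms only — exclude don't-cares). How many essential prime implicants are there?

3

size-2^0 implicants → 00011  00100(✓)  01010  01100(✓)  01101(✓)  10001  10100(✓)  10110(✓)  11011(✓)  11110(✓)  11111(✓)
size-2^1 implicants → -0100  0-100  0110-  1-110  101-0  11-11  1111-
Unchecked terms (primes): -0100, 0-100, 00011, 01010, 0110-, 1-110, 10001, 101-0, 11-11, 1111-
Minterm coverage:
  m4 ⊆ -0100,0-100
  m10 ⊆ 01010 [E]
  m13 ⊆ 0110- [E]
  m20 ⊆ -0100,101-0
  m22 ⊆ 1-110,101-0
  m27 ⊆ 11-11 [E]
  m30 ⊆ 1-110,1111-
  m31 ⊆ 11-11,1111-
E = {01010, 0110-, 11-11}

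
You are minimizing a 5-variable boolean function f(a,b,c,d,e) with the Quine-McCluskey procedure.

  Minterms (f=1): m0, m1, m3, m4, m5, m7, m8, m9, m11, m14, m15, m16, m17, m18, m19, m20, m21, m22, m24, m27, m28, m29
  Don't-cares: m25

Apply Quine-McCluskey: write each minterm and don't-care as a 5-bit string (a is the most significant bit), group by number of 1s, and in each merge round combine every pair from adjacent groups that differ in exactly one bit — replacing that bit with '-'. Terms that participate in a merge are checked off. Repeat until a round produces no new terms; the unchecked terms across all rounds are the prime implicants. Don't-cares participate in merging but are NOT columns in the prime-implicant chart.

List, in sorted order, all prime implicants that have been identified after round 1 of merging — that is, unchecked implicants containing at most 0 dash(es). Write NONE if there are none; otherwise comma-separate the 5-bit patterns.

size-2^0 implicants → 00000(✓)  00001(✓)  00011(✓)  00100(✓)  00101(✓)  00111(✓)  01000(✓)  01001(✓)  01011(✓)  01110(✓)  01111(✓)  10000(✓)  10001(✓)  10010(✓)  10011(✓)  10100(✓)  10101(✓)  10110(✓)  11000(✓)  11001(✓)  11011(✓)  11100(✓)  11101(✓)
size-2^1 implicants → -0000(✓)  -0001(✓)  -0011(✓)  -0100(✓)  -0101(✓)  -1000(✓)  -1001(✓)  -1011(✓)  0-000(✓)  0-001(✓)  0-011(✓)  0-111(✓)  00-00(✓)  00-01(✓)  00-11(✓)  000-1(✓)  0000-(✓)  001-1(✓)  0010-(✓)  01-11(✓)  010-1(✓)  0100-(✓)  0111-  1-000(✓)  1-001(✓)  1-011(✓)  1-100(✓)  1-101(✓)  10-00(✓)  10-01(✓)  10-10(✓)  100-0(✓)  100-1(✓)  1000-(✓)  1001-(✓)  101-0(✓)  1010-(✓)  11-00(✓)  11-01(✓)  110-1(✓)  1100-(✓)  1110-(✓)
size-2^2 implicants → --000(✓)  --001(✓)  --011(✓)  -0-00(✓)  -0-01(✓)  -00-1(✓)  -000-(✓)  -010-(✓)  -10-1(✓)  -100-(✓)  0--11  0-0-1(✓)  0-00-(✓)  00--1  00-0-(✓)  1--00(✓)  1--01(✓)  1-0-1(✓)  1-00-(✓)  1-10-(✓)  10--0  10-0-(✓)  100--  11-0-(✓)
size-2^3 implicants → --0-1  --00-  -0-0-  1--0-
Unchecked terms (primes): --0-1, --00-, -0-0-, 0--11, 00--1, 0111-, 1--0-, 10--0, 100--

NONE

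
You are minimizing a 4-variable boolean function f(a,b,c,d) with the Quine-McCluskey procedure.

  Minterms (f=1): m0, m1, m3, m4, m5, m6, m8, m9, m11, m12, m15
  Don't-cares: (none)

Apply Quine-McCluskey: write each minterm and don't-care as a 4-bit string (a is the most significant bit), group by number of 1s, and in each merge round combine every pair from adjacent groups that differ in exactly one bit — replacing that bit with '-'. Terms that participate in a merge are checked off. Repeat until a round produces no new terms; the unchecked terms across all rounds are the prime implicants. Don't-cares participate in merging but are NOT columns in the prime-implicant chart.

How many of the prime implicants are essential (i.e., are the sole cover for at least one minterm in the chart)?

size-2^0 implicants → 0000(✓)  0001(✓)  0011(✓)  0100(✓)  0101(✓)  0110(✓)  1000(✓)  1001(✓)  1011(✓)  1100(✓)  1111(✓)
size-2^1 implicants → -000(✓)  -001(✓)  -011(✓)  -100(✓)  0-00(✓)  0-01(✓)  00-1(✓)  000-(✓)  01-0  010-(✓)  1-00(✓)  1-11  10-1(✓)  100-(✓)
size-2^2 implicants → --00  -0-1  -00-  0-0-
Unchecked terms (primes): --00, -0-1, -00-, 0-0-, 01-0, 1-11
Minterm coverage:
  m0 ⊆ --00,-00-,0-0-
  m1 ⊆ -0-1,-00-,0-0-
  m3 ⊆ -0-1 [E]
  m4 ⊆ --00,0-0-,01-0
  m5 ⊆ 0-0- [E]
  m6 ⊆ 01-0 [E]
  m8 ⊆ --00,-00-
  m9 ⊆ -0-1,-00-
  m11 ⊆ -0-1,1-11
  m12 ⊆ --00 [E]
  m15 ⊆ 1-11 [E]
E = {--00, -0-1, 0-0-, 01-0, 1-11}

5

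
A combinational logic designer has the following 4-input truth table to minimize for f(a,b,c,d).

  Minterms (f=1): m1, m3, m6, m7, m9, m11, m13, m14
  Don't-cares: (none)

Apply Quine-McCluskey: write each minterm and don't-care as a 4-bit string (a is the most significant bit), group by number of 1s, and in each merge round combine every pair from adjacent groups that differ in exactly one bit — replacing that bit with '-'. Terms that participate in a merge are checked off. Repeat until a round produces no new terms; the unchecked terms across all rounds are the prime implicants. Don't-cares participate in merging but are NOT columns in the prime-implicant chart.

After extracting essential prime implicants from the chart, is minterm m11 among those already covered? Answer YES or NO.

YES

Round 0: 0001✓ 0011✓ 0110✓ 0111✓ 1001✓ 1011✓ 1101✓ 1110✓
Round 1: -001✓ -011✓ -110 0-11 00-1✓ 011- 1-01 10-1✓
Round 2: -0-1
PIs = {-0-1, -110, 0-11, 011-, 1-01}
Coverage chart:
  m1: -0-1 ←essential
  m3: -0-1,0-11
  m6: -110,011-
  m7: 0-11,011-
  m9: -0-1,1-01
  m11: -0-1 ←essential
  m13: 1-01 ←essential
  m14: -110 ←essential
Essential: -0-1, -110, 1-01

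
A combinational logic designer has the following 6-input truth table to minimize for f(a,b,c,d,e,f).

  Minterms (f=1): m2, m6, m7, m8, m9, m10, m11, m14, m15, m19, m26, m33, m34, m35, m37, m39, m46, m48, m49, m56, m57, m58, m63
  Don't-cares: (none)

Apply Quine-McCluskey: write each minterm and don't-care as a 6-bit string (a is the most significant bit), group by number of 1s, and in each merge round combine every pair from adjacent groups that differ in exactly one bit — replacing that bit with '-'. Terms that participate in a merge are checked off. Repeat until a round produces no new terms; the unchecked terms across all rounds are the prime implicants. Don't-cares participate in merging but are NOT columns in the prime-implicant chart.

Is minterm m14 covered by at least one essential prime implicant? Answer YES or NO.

Round 0: 000010✓ 000110✓ 000111✓ 001000✓ 001001✓ 001010✓ 001011✓ 001110✓ 001111✓ 010011 011010✓ 100001✓ 100010✓ 100011✓ 100101✓ 100111✓ 101110✓ 110000✓ 110001✓ 111000✓ 111001✓ 111010✓ 111111
Round 1: -00010 -00111 -01110 -11010 0-1010 00-010✓ 00-110✓ 00-111✓ 000-10✓ 00011-✓ 001-10✓ 001-11✓ 0010-0✓ 0010-1✓ 00100-✓ 00101-✓ 00111-✓ 1-0001 100-01✓ 100-11✓ 1000-1✓ 10001- 1001-1✓ 11-000✓ 11-001✓ 11000-✓ 1110-0 11100-✓
Round 2: 00--10 00-11- 001-1- 0010-- 100--1 11-00-
PIs = {-00010, -00111, -01110, -11010, 0-1010, 00--10, 00-11-, 001-1-, 0010--, 010011, 1-0001, 100--1, 10001-, 11-00-, 1110-0, 111111}
Coverage chart:
  m2: -00010,00--10
  m6: 00--10,00-11-
  m7: -00111,00-11-
  m8: 0010-- ←essential
  m9: 0010-- ←essential
  m10: 0-1010,00--10,001-1-,0010--
  m11: 001-1-,0010--
  m14: -01110,00--10,00-11-,001-1-
  m15: 00-11-,001-1-
  m19: 010011 ←essential
  m26: -11010,0-1010
  m33: 1-0001,100--1
  m34: -00010,10001-
  m35: 100--1,10001-
  m37: 100--1 ←essential
  m39: -00111,100--1
  m46: -01110 ←essential
  m48: 11-00- ←essential
  m49: 1-0001,11-00-
  m56: 11-00-,1110-0
  m57: 11-00- ←essential
  m58: -11010,1110-0
  m63: 111111 ←essential
Essential: -01110, 0010--, 010011, 100--1, 11-00-, 111111

YES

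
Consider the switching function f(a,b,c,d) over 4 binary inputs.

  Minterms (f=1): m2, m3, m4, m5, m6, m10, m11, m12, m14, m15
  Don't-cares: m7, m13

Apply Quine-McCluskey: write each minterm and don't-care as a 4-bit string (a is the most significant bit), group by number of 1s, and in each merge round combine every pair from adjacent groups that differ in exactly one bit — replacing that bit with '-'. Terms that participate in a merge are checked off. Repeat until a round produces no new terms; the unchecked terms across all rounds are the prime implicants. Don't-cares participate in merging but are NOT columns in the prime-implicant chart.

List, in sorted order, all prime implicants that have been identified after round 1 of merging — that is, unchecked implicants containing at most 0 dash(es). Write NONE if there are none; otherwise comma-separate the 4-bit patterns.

Round 0: 0010✓ 0011✓ 0100✓ 0101✓ 0110✓ 0111✓ 1010✓ 1011✓ 1100✓ 1101✓ 1110✓ 1111✓
Round 1: -010✓ -011✓ -100✓ -101✓ -110✓ -111✓ 0-10✓ 0-11✓ 001-✓ 01-0✓ 01-1✓ 010-✓ 011-✓ 1-10✓ 1-11✓ 101-✓ 11-0✓ 11-1✓ 110-✓ 111-✓
Round 2: --10✓ --11✓ -01-✓ -1-0✓ -1-1✓ -10-✓ -11-✓ 0-1-✓ 01--✓ 1-1-✓ 11--✓
Round 3: --1- -1--
PIs = {--1-, -1--}

NONE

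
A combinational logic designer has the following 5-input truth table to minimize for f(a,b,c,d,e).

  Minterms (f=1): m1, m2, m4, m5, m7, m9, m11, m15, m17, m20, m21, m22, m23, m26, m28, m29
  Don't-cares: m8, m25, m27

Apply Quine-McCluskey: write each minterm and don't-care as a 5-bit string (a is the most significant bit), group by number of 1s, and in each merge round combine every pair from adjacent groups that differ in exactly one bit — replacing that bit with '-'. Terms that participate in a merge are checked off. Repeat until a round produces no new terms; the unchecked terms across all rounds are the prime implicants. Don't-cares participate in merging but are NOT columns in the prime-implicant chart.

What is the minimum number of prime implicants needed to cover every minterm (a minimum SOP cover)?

8

size-2^0 implicants → 00001(✓)  00010  00100(✓)  00101(✓)  00111(✓)  01000(✓)  01001(✓)  01011(✓)  01111(✓)  10001(✓)  10100(✓)  10101(✓)  10110(✓)  10111(✓)  11001(✓)  11010(✓)  11011(✓)  11100(✓)  11101(✓)
size-2^1 implicants → -0001(✓)  -0100(✓)  -0101(✓)  -0111(✓)  -1001(✓)  -1011(✓)  0-001(✓)  0-111  00-01(✓)  001-1(✓)  0010-(✓)  01-11  010-1(✓)  0100-  1-001(✓)  1-100(✓)  1-101(✓)  10-01(✓)  101-0(✓)  101-1(✓)  1010-(✓)  1011-(✓)  11-01(✓)  110-1(✓)  1101-  1110-(✓)
size-2^2 implicants → --001  -0-01  -01-1  -010-  -10-1  1--01  1-10-  101--
Unchecked terms (primes): --001, -0-01, -01-1, -010-, -10-1, 0-111, 00010, 01-11, 0100-, 1--01, 1-10-, 101--, 1101-
Minterm coverage:
  m1 ⊆ --001,-0-01
  m2 ⊆ 00010 [E]
  m4 ⊆ -010- [E]
  m5 ⊆ -0-01,-01-1,-010-
  m7 ⊆ -01-1,0-111
  m9 ⊆ --001,-10-1,0100-
  m11 ⊆ -10-1,01-11
  m15 ⊆ 0-111,01-11
  m17 ⊆ --001,-0-01,1--01
  m20 ⊆ -010-,1-10-,101--
  m21 ⊆ -0-01,-01-1,-010-,1--01,1-10-,101--
  m22 ⊆ 101-- [E]
  m23 ⊆ -01-1,101--
  m26 ⊆ 1101- [E]
  m28 ⊆ 1-10- [E]
  m29 ⊆ 1--01,1-10-
E = {-010-, 00010, 1-10-, 101--, 1101-}
Petrick residual → --001, -01-1, 01-11
Cover = c'd'e + b'ce + b'cd' + a'b'c'de' + a'bde + acd' + ab'c + abc'd  |cover|=8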